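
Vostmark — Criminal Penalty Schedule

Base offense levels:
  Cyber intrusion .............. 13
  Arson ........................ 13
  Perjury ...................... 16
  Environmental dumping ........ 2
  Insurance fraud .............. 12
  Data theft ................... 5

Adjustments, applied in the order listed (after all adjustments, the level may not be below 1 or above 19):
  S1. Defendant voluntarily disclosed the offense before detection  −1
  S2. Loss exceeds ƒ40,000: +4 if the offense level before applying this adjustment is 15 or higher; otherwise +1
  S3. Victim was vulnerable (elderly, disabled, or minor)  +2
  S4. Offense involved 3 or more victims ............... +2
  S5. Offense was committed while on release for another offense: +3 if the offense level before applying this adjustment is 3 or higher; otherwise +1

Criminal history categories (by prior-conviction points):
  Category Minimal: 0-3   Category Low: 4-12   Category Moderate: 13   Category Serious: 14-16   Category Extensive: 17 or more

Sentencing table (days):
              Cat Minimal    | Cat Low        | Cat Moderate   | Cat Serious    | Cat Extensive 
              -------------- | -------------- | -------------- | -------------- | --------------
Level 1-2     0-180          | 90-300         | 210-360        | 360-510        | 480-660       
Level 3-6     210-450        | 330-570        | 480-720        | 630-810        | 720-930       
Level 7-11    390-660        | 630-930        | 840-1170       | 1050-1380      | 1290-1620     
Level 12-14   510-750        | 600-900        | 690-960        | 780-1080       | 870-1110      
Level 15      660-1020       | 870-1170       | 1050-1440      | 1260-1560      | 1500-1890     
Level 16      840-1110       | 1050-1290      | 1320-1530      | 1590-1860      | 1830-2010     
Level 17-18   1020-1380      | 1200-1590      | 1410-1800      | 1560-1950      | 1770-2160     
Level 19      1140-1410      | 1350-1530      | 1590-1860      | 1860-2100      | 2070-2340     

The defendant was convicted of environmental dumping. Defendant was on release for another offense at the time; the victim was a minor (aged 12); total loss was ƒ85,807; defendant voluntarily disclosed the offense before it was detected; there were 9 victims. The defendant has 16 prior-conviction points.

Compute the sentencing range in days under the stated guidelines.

Base offense level for environmental dumping: 2.
S1 applies: 2 − 1 = 1.
S2 applies (level before this adjustment is 1 < 15, so +1): 1 + 1 = 2.
S3 applies: 2 + 2 = 4.
S4 applies: 4 + 2 = 6.
S5 applies (level before this adjustment is 6 ≥ 3, so +3): 6 + 3 = 9.
Final offense level: 9.
Criminal history: 16 prior points → Category Serious (14-16).
Level 9 falls in the 7-11 band.
Grid: Level 7-11 × Category Serious = 1050-1380 days.

1050-1380 days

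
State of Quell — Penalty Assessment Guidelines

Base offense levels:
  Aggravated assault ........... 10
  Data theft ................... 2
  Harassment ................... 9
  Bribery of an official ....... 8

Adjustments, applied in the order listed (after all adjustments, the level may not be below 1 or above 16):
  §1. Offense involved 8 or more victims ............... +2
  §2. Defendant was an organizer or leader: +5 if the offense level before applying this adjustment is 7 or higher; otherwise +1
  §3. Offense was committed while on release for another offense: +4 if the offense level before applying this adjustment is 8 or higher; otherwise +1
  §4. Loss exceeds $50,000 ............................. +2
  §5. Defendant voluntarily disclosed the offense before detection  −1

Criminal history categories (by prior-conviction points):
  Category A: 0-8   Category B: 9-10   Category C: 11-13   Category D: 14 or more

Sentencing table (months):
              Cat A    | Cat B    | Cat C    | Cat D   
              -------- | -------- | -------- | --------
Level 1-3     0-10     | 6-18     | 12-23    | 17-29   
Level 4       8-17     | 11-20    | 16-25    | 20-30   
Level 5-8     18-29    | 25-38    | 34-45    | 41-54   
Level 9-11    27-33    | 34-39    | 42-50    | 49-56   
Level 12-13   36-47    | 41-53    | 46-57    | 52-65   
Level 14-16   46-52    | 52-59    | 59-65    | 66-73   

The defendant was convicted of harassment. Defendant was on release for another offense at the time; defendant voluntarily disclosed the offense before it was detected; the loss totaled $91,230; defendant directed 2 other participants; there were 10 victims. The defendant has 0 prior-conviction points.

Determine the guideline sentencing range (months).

Base offense level for harassment: 9.
§1 applies: 9 + 2 = 11.
§2 applies (level before this adjustment is 11 ≥ 7, so +5): 11 + 5 = 16.
§3 applies (level before this adjustment is 16 ≥ 8, so +4): 16 + 4 = 20.
§4 applies: 20 + 2 = 22.
§5 applies: 22 − 1 = 21.
Level 21 exceeds the maximum of 16; capped at 16.
Final offense level: 16.
Criminal history: 0 prior points → Category A (0-8).
Level 16 falls in the 14-16 band.
Grid: Level 14-16 × Category A = 46-52 months.

46-52 months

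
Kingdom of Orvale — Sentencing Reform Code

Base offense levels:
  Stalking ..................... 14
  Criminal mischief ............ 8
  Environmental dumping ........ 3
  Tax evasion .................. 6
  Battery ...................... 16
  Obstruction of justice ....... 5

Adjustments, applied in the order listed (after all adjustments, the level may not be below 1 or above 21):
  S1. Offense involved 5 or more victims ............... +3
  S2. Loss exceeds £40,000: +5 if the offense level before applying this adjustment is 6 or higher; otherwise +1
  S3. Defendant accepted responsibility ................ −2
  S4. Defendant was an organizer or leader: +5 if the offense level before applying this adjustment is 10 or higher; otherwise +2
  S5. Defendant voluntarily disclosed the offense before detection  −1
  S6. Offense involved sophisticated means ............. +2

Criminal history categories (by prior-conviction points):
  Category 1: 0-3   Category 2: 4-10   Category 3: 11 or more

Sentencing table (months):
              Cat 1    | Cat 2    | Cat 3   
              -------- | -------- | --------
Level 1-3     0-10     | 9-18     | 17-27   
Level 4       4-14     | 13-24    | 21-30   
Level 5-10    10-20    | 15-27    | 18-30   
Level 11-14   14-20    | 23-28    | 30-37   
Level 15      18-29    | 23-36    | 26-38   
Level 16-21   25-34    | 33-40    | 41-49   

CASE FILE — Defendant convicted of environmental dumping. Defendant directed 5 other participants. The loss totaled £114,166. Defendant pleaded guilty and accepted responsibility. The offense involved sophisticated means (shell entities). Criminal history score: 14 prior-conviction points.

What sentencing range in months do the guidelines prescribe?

18-30 months

Base offense level for environmental dumping: 3.
S2 applies (level before this adjustment is 3 < 6, so +1): 3 + 1 = 4.
S3 applies: 4 − 2 = 2.
S4 applies (level before this adjustment is 2 < 10, so +2): 2 + 2 = 4.
S5 does not apply.
S6 applies: 4 + 2 = 6.
Final offense level: 6.
Criminal history: 14 prior points → Category 3 (11+).
Level 6 falls in the 5-10 band.
Grid: Level 5-10 × Category 3 = 18-30 months.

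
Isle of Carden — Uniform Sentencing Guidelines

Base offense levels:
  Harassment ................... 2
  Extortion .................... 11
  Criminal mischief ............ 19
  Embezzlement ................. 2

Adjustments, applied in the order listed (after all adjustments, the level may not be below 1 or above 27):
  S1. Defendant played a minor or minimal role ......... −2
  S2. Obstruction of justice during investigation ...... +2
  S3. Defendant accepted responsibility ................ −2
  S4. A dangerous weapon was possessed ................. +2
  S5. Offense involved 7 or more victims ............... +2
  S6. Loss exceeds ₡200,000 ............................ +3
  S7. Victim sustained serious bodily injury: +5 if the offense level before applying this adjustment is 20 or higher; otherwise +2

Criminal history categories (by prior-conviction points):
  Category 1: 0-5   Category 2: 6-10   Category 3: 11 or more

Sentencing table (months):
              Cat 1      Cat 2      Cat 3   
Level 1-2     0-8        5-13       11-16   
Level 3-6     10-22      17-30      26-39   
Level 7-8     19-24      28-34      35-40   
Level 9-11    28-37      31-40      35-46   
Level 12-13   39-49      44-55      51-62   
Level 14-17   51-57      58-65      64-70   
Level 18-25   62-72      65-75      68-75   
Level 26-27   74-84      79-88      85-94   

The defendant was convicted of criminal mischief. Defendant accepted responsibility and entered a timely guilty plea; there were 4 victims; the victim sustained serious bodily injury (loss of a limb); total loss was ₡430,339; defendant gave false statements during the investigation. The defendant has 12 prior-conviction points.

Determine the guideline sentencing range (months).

Base offense level for criminal mischief: 19.
S1 does not apply.
S2 applies: 19 + 2 = 21.
S3 applies: 21 − 2 = 19.
S4 does not apply.
S6 applies: 19 + 3 = 22.
S7 applies (level before this adjustment is 22 ≥ 20, so +5): 22 + 5 = 27.
Final offense level: 27.
Criminal history: 12 prior points → Category 3 (11+).
Level 27 falls in the 26-27 band.
Grid: Level 26-27 × Category 3 = 85-94 months.

85-94 months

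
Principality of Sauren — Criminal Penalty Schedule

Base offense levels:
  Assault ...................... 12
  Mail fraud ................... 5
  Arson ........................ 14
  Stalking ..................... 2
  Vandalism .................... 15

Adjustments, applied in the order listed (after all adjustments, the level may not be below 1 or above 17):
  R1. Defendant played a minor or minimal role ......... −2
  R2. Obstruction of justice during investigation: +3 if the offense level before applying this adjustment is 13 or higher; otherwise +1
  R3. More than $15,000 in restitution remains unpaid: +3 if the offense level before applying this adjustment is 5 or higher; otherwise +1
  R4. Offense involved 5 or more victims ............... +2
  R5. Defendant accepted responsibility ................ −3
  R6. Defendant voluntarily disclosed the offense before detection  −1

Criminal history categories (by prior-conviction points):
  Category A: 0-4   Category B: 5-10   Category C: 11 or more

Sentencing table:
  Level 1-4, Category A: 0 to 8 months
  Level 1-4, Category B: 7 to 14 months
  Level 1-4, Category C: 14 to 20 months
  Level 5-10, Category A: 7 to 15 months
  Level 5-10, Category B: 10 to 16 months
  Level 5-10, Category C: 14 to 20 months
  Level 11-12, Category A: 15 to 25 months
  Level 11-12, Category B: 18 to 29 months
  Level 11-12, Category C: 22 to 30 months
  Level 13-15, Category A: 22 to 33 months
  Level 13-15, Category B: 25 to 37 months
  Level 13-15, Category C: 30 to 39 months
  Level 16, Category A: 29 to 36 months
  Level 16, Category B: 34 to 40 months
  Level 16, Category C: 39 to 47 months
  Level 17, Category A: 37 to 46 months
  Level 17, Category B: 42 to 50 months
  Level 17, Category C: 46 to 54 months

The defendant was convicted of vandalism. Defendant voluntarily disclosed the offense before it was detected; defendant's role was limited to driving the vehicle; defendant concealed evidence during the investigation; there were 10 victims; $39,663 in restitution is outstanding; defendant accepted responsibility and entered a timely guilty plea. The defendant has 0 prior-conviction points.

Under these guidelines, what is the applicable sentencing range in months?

Base offense level for vandalism: 15.
R1 applies: 15 − 2 = 13.
R2 applies (level before this adjustment is 13 ≥ 13, so +3): 13 + 3 = 16.
R3 applies (level before this adjustment is 16 ≥ 5, so +3): 16 + 3 = 19.
R4 applies: 19 + 2 = 21.
R5 applies: 21 − 3 = 18.
R6 applies: 18 − 1 = 17.
Final offense level: 17.
Criminal history: 0 prior points → Category A (0-4).
Level 17 falls in the 17 band.
Grid: Level 17 × Category A = 37-46 months.

37-46 months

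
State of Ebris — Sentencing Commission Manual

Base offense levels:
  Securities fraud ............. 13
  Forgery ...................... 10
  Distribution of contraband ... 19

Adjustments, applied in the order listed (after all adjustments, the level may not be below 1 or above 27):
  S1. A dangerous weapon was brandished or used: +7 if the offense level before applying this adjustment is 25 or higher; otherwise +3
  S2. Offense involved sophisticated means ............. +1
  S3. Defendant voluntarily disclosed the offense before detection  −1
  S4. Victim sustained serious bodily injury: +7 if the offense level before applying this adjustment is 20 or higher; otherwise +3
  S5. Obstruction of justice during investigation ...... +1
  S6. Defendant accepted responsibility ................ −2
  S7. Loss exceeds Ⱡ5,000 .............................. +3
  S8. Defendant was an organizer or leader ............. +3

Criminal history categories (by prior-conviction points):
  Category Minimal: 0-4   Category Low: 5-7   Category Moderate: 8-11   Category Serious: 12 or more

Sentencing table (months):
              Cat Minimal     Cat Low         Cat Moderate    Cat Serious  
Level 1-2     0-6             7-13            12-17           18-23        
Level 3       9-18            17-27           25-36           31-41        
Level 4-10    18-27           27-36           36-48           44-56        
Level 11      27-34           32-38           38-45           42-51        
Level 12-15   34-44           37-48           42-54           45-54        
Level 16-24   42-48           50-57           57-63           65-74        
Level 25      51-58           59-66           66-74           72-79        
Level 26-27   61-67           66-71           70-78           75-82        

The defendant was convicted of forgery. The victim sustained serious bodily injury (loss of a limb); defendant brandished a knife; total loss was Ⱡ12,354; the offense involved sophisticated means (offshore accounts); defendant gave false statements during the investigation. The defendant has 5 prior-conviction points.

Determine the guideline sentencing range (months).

50-57 months

Base offense level for forgery: 10.
S1 applies (level before this adjustment is 10 < 25, so +3): 10 + 3 = 13.
S2 applies: 13 + 1 = 14.
S3 does not apply.
S4 applies (level before this adjustment is 14 < 20, so +3): 14 + 3 = 17.
S5 applies: 17 + 1 = 18.
S6 does not apply.
S7 applies: 18 + 3 = 21.
S8 does not apply.
Final offense level: 21.
Criminal history: 5 prior points → Category Low (5-7).
Level 21 falls in the 16-24 band.
Grid: Level 16-24 × Category Low = 50-57 months.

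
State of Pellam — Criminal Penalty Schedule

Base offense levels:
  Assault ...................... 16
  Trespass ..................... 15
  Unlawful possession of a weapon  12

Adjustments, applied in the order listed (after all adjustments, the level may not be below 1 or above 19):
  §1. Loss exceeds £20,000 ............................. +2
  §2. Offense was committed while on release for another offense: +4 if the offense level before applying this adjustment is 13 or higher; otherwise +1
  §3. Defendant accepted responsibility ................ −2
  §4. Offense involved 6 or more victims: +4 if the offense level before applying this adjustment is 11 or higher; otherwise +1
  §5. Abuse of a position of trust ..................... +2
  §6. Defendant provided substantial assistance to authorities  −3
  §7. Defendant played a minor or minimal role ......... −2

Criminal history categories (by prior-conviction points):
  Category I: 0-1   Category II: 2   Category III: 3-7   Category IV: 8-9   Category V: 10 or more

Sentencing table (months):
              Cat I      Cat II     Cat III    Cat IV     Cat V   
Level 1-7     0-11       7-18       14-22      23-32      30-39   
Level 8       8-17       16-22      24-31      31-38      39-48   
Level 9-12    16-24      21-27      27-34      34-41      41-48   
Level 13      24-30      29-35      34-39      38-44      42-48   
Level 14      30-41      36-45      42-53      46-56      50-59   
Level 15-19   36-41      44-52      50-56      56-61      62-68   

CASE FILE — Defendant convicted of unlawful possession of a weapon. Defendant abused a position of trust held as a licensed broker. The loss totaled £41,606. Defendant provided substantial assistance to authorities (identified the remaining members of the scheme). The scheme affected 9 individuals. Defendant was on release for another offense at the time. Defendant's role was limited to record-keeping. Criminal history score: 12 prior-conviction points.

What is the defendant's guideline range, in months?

62-68 months

Base offense level for unlawful possession of a weapon: 12.
§1 applies: 12 + 2 = 14.
§2 applies (level before this adjustment is 14 ≥ 13, so +4): 14 + 4 = 18.
§3 does not apply.
§4 applies (level before this adjustment is 18 ≥ 11, so +4): 18 + 4 = 22.
§5 applies: 22 + 2 = 24.
§6 applies: 24 − 3 = 21.
§7 applies: 21 − 2 = 19.
Final offense level: 19.
Criminal history: 12 prior points → Category V (10+).
Level 19 falls in the 15-19 band.
Grid: Level 15-19 × Category V = 62-68 months.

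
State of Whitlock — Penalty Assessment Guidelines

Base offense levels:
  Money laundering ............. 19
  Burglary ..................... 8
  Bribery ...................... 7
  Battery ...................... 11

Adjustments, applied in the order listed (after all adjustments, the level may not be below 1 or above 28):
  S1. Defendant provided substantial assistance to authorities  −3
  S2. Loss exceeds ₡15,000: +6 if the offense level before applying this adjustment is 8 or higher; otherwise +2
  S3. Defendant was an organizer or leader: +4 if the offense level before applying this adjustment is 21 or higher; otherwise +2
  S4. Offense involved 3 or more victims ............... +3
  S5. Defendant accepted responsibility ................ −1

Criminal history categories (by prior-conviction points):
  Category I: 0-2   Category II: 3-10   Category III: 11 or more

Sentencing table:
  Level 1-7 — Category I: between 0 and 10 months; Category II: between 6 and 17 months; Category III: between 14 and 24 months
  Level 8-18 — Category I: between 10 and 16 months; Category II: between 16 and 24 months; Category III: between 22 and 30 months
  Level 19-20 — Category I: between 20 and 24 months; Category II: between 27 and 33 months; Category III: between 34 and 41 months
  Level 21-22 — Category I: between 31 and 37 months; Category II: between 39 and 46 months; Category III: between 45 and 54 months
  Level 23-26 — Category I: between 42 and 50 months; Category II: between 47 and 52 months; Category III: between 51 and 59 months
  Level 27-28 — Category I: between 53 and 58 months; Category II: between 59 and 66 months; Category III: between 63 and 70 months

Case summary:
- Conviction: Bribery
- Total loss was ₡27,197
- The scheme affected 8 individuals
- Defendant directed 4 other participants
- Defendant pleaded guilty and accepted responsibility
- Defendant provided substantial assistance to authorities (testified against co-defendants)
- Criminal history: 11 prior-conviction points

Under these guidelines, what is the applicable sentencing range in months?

Base offense level for bribery: 7.
S1 applies: 7 − 3 = 4.
S2 applies (level before this adjustment is 4 < 8, so +2): 4 + 2 = 6.
S3 applies (level before this adjustment is 6 < 21, so +2): 6 + 2 = 8.
S4 applies: 8 + 3 = 11.
S5 applies: 11 − 1 = 10.
Final offense level: 10.
Criminal history: 11 prior points → Category III (11+).
Level 10 falls in the 8-18 band.
Grid: Level 8-18 × Category III = 22-30 months.

22-30 months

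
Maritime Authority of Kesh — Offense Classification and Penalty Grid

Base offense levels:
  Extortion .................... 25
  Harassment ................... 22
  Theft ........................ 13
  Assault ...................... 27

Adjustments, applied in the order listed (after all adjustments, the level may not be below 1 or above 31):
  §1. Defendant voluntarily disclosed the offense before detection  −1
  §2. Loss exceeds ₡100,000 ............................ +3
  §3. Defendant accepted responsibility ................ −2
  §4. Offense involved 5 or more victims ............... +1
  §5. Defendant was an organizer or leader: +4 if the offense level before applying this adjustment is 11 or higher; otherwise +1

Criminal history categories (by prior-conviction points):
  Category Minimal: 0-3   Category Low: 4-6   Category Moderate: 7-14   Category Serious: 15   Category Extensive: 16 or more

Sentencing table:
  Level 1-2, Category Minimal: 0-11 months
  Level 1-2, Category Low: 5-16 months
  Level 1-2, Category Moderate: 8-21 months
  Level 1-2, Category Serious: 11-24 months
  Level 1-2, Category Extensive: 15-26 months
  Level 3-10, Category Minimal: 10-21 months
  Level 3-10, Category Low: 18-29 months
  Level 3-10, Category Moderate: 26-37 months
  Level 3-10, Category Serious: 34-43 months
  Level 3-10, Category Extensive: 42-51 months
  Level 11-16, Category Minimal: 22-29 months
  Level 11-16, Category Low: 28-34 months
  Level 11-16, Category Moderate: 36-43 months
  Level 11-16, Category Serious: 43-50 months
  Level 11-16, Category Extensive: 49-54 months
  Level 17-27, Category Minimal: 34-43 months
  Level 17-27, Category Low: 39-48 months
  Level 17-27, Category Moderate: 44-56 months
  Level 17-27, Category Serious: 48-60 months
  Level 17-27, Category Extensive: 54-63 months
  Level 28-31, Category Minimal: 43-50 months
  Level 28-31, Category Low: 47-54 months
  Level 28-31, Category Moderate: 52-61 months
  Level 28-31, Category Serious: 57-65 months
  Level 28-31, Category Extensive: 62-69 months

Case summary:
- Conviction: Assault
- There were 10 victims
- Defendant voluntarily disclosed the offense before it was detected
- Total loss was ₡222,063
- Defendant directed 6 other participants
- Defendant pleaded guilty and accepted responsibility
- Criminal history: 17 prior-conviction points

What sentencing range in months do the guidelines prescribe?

62-69 months

Base offense level for assault: 27.
§1 applies: 27 − 1 = 26.
§2 applies: 26 + 3 = 29.
§3 applies: 29 − 2 = 27.
§4 applies: 27 + 1 = 28.
§5 applies (level before this adjustment is 28 ≥ 11, so +4): 28 + 4 = 32.
Level 32 exceeds the maximum of 31; capped at 31.
Final offense level: 31.
Criminal history: 17 prior points → Category Extensive (16+).
Level 31 falls in the 28-31 band.
Grid: Level 28-31 × Category Extensive = 62-69 months.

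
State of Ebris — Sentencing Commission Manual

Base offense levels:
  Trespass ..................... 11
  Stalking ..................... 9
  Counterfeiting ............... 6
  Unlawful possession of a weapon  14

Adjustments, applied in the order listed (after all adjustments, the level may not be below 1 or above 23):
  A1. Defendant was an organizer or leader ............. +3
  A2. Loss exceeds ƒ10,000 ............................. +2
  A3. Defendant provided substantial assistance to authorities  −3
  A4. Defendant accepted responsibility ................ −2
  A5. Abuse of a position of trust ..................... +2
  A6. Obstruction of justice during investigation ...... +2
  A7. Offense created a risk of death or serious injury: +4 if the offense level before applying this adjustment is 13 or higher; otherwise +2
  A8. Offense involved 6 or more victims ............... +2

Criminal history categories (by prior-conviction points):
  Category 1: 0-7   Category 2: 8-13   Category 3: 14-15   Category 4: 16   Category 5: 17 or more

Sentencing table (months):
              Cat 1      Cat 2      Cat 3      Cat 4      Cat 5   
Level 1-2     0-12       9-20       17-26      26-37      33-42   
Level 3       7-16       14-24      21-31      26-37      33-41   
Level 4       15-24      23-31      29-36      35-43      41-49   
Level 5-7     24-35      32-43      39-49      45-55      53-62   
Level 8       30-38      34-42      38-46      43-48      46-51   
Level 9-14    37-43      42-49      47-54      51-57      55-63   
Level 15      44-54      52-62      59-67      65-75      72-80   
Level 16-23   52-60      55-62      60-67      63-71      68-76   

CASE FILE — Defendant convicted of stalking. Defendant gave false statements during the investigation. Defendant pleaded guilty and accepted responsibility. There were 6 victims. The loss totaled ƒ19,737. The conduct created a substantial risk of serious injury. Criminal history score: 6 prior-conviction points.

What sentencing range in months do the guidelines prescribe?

Base offense level for stalking: 9.
A1 does not apply.
A2 applies: 9 + 2 = 11.
A3 does not apply.
A4 applies: 11 − 2 = 9.
A5 does not apply.
A6 applies: 9 + 2 = 11.
A7 applies (level before this adjustment is 11 < 13, so +2): 11 + 2 = 13.
A8 applies: 13 + 2 = 15.
Final offense level: 15.
Criminal history: 6 prior points → Category 1 (0-7).
Level 15 falls in the 15 band.
Grid: Level 15 × Category 1 = 44-54 months.

44-54 months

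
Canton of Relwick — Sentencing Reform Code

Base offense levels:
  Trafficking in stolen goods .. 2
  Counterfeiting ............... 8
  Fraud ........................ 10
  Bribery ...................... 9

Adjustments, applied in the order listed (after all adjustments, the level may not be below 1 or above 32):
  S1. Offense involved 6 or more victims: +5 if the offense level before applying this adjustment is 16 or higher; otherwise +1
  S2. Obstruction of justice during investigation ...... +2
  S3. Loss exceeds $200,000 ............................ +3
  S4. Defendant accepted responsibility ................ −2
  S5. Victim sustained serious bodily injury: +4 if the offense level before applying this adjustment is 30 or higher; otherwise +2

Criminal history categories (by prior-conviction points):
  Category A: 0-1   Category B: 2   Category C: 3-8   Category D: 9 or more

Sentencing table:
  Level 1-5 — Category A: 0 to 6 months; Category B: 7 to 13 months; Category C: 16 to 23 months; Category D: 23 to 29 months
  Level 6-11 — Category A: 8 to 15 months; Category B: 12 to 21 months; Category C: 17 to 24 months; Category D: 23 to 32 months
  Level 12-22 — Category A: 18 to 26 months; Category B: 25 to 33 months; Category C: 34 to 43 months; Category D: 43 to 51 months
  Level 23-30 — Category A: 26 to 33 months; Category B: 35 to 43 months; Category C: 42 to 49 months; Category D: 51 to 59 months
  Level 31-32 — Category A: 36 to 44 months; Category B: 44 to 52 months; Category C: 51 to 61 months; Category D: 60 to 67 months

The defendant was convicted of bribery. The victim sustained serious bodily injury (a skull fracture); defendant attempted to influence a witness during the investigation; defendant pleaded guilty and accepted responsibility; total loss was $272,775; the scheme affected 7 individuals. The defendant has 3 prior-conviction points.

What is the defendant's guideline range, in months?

34-43 months

Base offense level for bribery: 9.
S1 applies (level before this adjustment is 9 < 16, so +1): 9 + 1 = 10.
S2 applies: 10 + 2 = 12.
S3 applies: 12 + 3 = 15.
S4 applies: 15 − 2 = 13.
S5 applies (level before this adjustment is 13 < 30, so +2): 13 + 2 = 15.
Final offense level: 15.
Criminal history: 3 prior points → Category C (3-8).
Level 15 falls in the 12-22 band.
Grid: Level 12-22 × Category C = 34-43 months.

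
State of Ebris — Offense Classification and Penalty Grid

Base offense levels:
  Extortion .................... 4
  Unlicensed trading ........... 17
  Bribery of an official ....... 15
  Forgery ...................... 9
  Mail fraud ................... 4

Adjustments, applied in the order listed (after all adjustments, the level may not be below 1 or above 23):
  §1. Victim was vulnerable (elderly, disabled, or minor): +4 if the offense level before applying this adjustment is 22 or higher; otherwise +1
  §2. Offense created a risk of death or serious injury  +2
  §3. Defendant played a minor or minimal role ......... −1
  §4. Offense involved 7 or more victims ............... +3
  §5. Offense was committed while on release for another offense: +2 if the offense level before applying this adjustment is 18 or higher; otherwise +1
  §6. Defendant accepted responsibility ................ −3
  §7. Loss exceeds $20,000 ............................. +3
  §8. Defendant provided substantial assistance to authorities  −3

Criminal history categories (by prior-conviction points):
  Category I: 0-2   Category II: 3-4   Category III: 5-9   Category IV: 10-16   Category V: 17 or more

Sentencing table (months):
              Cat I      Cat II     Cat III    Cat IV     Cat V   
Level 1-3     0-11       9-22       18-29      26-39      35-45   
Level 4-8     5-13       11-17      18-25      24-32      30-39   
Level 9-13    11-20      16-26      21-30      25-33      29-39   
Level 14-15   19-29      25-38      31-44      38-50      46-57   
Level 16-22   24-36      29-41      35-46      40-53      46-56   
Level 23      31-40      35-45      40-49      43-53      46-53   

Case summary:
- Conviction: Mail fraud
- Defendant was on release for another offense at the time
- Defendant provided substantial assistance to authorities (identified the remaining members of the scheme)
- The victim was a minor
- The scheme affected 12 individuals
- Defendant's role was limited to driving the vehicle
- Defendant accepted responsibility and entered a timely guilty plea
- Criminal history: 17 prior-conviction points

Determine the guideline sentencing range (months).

Base offense level for mail fraud: 4.
§1 applies (level before this adjustment is 4 < 22, so +1): 4 + 1 = 5.
§3 applies: 5 − 1 = 4.
§4 applies: 4 + 3 = 7.
§5 applies (level before this adjustment is 7 < 18, so +1): 7 + 1 = 8.
§6 applies: 8 − 3 = 5.
§7 does not apply.
§8 applies: 5 − 3 = 2.
Final offense level: 2.
Criminal history: 17 prior points → Category V (17+).
Level 2 falls in the 1-3 band.
Grid: Level 1-3 × Category V = 35-45 months.

35-45 months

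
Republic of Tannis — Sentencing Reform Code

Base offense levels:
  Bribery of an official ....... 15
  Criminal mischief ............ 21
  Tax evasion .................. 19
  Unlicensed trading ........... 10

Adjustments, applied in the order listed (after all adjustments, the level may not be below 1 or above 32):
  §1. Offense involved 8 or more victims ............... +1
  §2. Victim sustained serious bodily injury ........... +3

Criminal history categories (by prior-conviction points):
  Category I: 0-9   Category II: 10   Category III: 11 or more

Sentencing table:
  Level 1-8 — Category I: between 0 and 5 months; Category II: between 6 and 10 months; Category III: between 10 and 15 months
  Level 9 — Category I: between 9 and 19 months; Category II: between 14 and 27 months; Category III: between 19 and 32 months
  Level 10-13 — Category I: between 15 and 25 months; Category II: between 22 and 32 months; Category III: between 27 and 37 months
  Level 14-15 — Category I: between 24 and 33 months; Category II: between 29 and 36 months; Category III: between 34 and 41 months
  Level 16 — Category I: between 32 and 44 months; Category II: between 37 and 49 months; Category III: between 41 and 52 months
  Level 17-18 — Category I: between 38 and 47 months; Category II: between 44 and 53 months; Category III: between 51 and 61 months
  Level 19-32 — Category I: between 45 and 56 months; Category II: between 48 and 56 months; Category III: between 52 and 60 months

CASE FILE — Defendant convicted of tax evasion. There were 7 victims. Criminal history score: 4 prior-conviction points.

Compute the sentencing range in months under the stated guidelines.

45-56 months

Base offense level for tax evasion: 19.
Final offense level: 19.
Criminal history: 4 prior points → Category I (0-9).
Level 19 falls in the 19-32 band.
Grid: Level 19-32 × Category I = 45-56 months.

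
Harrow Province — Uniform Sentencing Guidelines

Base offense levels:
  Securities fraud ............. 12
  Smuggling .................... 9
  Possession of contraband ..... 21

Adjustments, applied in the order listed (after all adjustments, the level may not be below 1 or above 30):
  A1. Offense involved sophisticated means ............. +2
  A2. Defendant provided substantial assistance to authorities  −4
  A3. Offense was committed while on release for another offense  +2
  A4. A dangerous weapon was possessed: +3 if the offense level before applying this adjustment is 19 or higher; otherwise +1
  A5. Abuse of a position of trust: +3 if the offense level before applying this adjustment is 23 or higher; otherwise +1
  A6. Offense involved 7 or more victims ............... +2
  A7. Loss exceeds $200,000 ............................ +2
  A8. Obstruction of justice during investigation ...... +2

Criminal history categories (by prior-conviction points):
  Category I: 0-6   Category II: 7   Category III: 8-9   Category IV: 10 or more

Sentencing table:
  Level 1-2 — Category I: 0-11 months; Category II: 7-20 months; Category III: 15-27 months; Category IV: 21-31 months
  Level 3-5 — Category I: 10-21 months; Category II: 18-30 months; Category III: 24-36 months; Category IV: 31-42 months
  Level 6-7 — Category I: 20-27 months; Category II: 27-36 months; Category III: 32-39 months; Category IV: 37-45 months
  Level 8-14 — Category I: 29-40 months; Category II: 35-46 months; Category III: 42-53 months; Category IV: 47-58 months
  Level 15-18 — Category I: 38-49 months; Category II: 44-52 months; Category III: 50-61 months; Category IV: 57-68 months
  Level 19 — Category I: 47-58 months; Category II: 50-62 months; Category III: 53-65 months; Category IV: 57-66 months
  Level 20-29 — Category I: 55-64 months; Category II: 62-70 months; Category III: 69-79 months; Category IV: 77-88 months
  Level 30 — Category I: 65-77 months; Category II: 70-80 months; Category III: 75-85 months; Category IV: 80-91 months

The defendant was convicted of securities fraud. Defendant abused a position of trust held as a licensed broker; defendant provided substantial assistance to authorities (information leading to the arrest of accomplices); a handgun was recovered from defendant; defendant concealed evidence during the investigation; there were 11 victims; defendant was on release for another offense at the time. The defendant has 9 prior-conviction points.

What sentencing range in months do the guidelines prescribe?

50-61 months

Base offense level for securities fraud: 12.
A1 does not apply.
A2 applies: 12 − 4 = 8.
A3 applies: 8 + 2 = 10.
A4 applies (level before this adjustment is 10 < 19, so +1): 10 + 1 = 11.
A5 applies (level before this adjustment is 11 < 23, so +1): 11 + 1 = 12.
A6 applies: 12 + 2 = 14.
A8 applies: 14 + 2 = 16.
Final offense level: 16.
Criminal history: 9 prior points → Category III (8-9).
Level 16 falls in the 15-18 band.
Grid: Level 15-18 × Category III = 50-61 months.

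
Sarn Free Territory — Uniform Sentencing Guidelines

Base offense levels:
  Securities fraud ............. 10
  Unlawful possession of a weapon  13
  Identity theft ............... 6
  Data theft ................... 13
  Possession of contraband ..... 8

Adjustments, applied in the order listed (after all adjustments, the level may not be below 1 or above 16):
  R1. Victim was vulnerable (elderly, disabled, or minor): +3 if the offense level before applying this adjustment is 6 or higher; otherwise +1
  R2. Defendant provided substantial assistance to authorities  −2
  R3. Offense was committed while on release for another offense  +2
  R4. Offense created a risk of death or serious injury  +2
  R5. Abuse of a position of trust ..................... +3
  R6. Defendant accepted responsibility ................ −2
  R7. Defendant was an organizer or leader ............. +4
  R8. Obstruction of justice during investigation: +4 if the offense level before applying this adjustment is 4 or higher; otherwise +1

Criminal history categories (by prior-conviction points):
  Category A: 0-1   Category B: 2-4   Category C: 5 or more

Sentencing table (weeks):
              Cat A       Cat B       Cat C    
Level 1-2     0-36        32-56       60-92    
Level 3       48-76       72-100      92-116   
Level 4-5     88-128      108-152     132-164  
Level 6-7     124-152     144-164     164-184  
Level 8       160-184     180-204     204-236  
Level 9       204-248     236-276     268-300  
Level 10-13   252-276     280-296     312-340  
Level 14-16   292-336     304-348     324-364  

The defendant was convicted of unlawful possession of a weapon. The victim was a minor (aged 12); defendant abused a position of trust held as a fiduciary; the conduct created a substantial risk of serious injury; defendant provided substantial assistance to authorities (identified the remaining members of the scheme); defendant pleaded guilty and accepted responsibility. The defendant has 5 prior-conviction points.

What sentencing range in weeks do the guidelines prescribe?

324-364 weeks

Base offense level for unlawful possession of a weapon: 13.
R1 applies (level before this adjustment is 13 ≥ 6, so +3): 13 + 3 = 16.
R2 applies: 16 − 2 = 14.
R3 does not apply.
R4 applies: 14 + 2 = 16.
R5 applies: 16 + 3 = 19.
R6 applies: 19 − 2 = 17.
R7 does not apply.
R8 does not apply.
Level 17 exceeds the maximum of 16; capped at 16.
Final offense level: 16.
Criminal history: 5 prior points → Category C (5+).
Level 16 falls in the 14-16 band.
Grid: Level 14-16 × Category C = 324-364 weeks.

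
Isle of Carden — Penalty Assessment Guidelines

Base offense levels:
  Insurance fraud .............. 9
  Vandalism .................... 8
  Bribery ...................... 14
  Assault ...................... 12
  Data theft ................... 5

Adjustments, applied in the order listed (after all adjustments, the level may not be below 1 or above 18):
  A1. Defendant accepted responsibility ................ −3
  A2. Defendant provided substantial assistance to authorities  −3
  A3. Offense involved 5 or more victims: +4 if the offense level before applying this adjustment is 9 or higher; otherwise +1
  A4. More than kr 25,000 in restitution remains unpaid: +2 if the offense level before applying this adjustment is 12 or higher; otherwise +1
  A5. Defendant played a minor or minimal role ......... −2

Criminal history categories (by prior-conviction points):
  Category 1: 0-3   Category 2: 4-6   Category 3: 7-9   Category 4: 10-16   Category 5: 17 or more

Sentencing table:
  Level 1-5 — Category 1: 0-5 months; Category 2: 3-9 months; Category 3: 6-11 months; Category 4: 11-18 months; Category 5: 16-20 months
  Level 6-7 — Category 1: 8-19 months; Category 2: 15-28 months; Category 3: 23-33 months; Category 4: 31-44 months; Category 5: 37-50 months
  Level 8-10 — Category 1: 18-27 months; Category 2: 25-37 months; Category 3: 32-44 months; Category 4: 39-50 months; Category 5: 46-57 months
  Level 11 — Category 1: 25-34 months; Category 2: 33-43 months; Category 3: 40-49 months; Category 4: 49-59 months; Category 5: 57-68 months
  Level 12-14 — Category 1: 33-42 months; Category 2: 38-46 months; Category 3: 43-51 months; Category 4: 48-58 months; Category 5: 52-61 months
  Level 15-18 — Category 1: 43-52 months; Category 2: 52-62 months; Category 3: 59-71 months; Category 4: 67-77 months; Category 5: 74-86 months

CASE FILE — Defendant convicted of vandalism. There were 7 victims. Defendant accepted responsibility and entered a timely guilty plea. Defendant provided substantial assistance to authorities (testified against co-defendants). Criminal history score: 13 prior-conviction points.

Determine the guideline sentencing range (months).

Base offense level for vandalism: 8.
A1 applies: 8 − 3 = 5.
A2 applies: 5 − 3 = 2.
A3 applies (level before this adjustment is 2 < 9, so +1): 2 + 1 = 3.
A4 does not apply.
Final offense level: 3.
Criminal history: 13 prior points → Category 4 (10-16).
Level 3 falls in the 1-5 band.
Grid: Level 1-5 × Category 4 = 11-18 months.

11-18 months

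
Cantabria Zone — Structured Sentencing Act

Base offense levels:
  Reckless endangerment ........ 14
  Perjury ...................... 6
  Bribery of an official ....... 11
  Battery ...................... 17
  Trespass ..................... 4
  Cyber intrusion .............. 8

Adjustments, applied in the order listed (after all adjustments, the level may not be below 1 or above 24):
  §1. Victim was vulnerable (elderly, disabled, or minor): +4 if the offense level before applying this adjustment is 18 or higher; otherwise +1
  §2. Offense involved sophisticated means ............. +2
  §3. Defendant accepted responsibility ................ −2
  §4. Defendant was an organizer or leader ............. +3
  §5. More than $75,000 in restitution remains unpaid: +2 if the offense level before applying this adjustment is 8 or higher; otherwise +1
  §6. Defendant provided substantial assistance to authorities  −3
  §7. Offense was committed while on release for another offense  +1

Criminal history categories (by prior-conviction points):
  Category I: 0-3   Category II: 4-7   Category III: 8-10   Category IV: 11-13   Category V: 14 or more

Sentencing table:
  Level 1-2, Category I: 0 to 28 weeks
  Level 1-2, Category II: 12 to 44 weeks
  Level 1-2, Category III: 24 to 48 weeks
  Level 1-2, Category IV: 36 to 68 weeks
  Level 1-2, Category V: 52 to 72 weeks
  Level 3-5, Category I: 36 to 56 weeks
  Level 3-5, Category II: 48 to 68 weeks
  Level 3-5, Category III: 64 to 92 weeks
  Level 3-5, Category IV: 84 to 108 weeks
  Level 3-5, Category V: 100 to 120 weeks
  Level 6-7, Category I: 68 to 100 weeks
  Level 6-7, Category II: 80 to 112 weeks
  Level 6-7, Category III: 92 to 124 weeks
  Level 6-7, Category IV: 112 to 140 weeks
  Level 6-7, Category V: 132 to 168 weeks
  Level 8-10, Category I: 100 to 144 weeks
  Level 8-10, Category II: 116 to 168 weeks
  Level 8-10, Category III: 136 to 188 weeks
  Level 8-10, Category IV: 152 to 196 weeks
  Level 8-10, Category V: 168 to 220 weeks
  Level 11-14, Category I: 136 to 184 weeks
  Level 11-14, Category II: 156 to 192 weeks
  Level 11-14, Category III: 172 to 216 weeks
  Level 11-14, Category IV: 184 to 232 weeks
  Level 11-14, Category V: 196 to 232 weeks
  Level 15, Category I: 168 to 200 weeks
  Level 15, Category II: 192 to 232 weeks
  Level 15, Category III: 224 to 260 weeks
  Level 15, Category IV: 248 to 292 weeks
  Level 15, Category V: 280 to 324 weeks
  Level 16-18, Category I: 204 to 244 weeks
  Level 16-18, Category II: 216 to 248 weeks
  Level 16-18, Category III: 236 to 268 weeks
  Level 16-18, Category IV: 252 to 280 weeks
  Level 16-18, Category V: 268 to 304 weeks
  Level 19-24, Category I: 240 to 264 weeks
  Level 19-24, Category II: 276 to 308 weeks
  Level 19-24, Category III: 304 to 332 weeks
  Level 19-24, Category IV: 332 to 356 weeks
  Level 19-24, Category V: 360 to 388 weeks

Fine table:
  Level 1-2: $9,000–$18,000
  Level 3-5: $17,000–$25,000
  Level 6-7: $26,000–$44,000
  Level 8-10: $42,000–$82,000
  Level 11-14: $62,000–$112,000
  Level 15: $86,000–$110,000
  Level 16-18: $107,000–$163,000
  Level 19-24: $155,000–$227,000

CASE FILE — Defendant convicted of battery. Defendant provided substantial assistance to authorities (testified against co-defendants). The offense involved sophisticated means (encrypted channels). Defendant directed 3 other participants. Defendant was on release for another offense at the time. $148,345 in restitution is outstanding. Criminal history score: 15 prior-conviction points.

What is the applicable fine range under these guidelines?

Base offense level for battery: 17.
§1 does not apply.
§2 applies: 17 + 2 = 19.
§3 does not apply.
§4 applies: 19 + 3 = 22.
§5 applies (level before this adjustment is 22 ≥ 8, so +2): 22 + 2 = 24.
§6 applies: 24 − 3 = 21.
§7 applies: 21 + 1 = 22.
Final offense level: 22.
Level 22 falls in the 19-24 band.
Fine table: Level 19-24 → $155,000–$227,000.

$155,000–$227,000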